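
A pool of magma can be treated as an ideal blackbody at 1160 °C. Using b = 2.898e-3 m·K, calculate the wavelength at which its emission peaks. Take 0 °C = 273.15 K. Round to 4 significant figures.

T = 1160 °C + 273.15 = 1433.15 K.
Wien's displacement law: λ_max = b/T = (2.898×10⁻³ m·K)/(1433.15 K) = 2.0221×10⁻⁶ m.
That is 2.022 μm, in the infrared range.

λ_max ≈ 2.022 μm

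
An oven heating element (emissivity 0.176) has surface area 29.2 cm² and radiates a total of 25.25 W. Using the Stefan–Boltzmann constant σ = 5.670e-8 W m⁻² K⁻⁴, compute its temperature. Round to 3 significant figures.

T ≈ 965 K

Area A = 29.2 cm² = 2.92×10⁻³ m².
P = εσAT⁴ ⇒ T = (P/(εσA))^(1/4) = (25.25/(0.176×5.670×10⁻⁸×2.92×10⁻³))^(1/4) = 965 K.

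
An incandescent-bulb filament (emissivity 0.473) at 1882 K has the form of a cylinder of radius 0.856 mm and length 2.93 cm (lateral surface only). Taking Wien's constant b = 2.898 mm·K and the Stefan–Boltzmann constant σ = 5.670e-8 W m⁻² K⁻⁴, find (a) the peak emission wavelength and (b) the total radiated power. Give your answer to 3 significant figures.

λ_max ≈ 1.54 μm; P ≈ 53.0 W

(a) λ_max = b/T = 2.898×10⁻³/1882 = 1.540×10⁻⁶ m = 1.54 μm.
Lateral area A = 2πrL = 2π×8.56×10⁻⁴×0.0293 = 1.57587×10⁻⁴ m².
(b) P = εσAT⁴ = 0.473×5.670×10⁻⁸×1.57587×10⁻⁴×(1882)⁴ = 53.0 W.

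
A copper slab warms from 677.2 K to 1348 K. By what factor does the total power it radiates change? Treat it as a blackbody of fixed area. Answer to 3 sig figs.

P ∝ T⁴, so P₂/P₁ = (T₂/T₁)⁴ = (1348/677.2)⁴ = (1.99055)⁴ = 15.7.

P₂/P₁ ≈ 15.7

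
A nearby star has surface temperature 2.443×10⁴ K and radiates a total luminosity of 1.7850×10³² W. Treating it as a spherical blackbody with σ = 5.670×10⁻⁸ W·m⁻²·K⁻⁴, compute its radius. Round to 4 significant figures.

L = 4πR²σT⁴ ⇒ R = √(L/(4πσT⁴)).
σT⁴ = 2.01965×10¹⁰ W/m², so R = √(1.7850×10³²/(4π×2.01965×10¹⁰)) = 2.652×10¹⁰ m.

R ≈ 2.652×10¹⁰ m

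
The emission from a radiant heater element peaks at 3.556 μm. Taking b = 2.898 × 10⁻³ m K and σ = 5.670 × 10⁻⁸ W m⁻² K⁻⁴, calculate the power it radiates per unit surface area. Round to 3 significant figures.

I ≈ 2.50×10⁴ W/m²

Wien's law: T = b/λ_max = 2.898×10⁻³/3.556×10⁻⁶ = 814.961 K.
Then I = σT⁴ = 5.670×10⁻⁸×(814.961)⁴ = 2.50×10⁴ W/m².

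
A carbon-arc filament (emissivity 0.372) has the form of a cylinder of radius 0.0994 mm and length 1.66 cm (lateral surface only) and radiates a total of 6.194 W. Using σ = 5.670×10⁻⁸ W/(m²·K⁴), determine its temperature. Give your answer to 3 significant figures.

Lateral area A = 2πrL = 2π×9.94×10⁻⁵×0.0166 = 1.03675×10⁻⁵ m².
P = εσAT⁴ ⇒ T = (P/(εσA))^(1/4) = (6.194/(0.372×5.670×10⁻⁸×1.03675×10⁻⁵))^(1/4) = 2.31×10³ K.

T ≈ 2.31×10³ K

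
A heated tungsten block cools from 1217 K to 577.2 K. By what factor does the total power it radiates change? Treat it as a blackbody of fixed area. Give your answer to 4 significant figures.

P₂/P₁ ≈ 0.05060

P ∝ T⁴, so P₂/P₁ = (T₂/T₁)⁴ = (577.2/1217)⁴ = (0.474281)⁴ = 0.05060.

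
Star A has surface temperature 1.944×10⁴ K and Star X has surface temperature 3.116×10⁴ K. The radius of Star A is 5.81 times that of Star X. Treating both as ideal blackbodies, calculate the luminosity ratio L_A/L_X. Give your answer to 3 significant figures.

L ∝ R²T⁴, so L_A/L_X = (R_A/R_X)²(T_A/T_X)⁴ = (5.81)² × (1.944×10⁴/3.116×10⁴)⁴ = 33.7561 × 0.151494 = 5.11.

L_A/L_X ≈ 5.11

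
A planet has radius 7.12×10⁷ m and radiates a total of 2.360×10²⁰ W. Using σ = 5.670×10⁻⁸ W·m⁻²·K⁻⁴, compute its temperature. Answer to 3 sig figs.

Surface area A = 4πR² = 4π(7.12×10⁷ m)² = 6.37045×10¹⁶ m².
P = σAT⁴ ⇒ T = (P/(σA))^(1/4) = (2.360×10²⁰/(5.670×10⁻⁸×6.37045×10¹⁶))^(1/4) = 506 K.

T ≈ 506 K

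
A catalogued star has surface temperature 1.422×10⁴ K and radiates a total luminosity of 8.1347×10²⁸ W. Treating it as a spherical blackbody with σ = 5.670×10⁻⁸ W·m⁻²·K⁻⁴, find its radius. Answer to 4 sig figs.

R ≈ 1.671×10⁹ m

L = 4πR²σT⁴ ⇒ R = √(L/(4πσT⁴)).
σT⁴ = 2.31836×10⁹ W/m², so R = √(8.1347×10²⁸/(4π×2.31836×10⁹)) = 1.671×10⁹ m.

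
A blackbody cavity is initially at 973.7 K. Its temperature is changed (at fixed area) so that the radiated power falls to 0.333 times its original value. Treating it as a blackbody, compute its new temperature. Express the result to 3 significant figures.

P ∝ T⁴, so T₂/T₁ = (P₂/P₁)^(1/4) = (0.333)^(1/4) = 0.759646.
T₂ = 973.7 × 0.759646 = 740 K.

T₂ ≈ 740 K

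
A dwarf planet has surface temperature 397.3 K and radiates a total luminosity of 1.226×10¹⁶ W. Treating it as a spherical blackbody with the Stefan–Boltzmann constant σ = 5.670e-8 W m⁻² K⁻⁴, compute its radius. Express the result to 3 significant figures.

L = 4πR²σT⁴ ⇒ R = √(L/(4πσT⁴)).
σT⁴ = 1412.72 W/m², so R = √(1.226×10¹⁶/(4π×1412.72)) = 8.31×10⁵ m.

R ≈ 8.31×10⁵ m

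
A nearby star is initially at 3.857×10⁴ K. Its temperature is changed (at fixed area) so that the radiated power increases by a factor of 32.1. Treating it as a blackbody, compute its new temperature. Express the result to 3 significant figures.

T₂ ≈ 9.18×10⁴ K

P ∝ T⁴, so T₂/T₁ = (P₂/P₁)^(1/4) = (32.1)^(1/4) = 2.38027.
T₂ = 3.857×10⁴ × 2.38027 = 9.18×10⁴ K.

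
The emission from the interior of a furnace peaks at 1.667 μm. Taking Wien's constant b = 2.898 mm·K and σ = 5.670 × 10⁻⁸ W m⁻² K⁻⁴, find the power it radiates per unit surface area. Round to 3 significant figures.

Wien's law: T = b/λ_max = 2.898×10⁻³/1.667×10⁻⁶ = 1738.45 K.
Then I = σT⁴ = 5.670×10⁻⁸×(1738.45)⁴ = 5.18×10⁵ W/m².

I ≈ 5.18×10⁵ W/m²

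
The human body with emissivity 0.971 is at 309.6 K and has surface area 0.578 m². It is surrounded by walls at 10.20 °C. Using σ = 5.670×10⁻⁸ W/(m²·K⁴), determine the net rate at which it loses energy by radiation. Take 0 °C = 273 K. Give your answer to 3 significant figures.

Surroundings: T = 10.20 °C + 273 = 283.20 K.
Area A = 0.578 m².
Net radiated power P_net = εσA(T⁴ − T₀⁴) = 0.971×5.670×10⁻⁸×0.578×(309.6⁴ − 283.20⁴).
T⁴ − T₀⁴ = 9.18764×10⁹ − 6.43240×10⁹ = 2.75524×10⁹ K⁴, so P_net = 87.7 W.

Net loss ≈ 87.7 W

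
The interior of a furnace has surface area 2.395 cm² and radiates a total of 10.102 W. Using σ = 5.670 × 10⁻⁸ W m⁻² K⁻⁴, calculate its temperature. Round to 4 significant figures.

Area A = 2.395 cm² = 2.395×10⁻⁴ m².
P = σAT⁴ ⇒ T = (P/(σA))^(1/4) = (10.102/(5.670×10⁻⁸×2.395×10⁻⁴))^(1/4) = 928.7 K.

T ≈ 928.7 K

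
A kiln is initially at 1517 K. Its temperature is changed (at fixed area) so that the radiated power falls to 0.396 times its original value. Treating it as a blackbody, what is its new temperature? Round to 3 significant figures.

P ∝ T⁴, so T₂/T₁ = (P₂/P₁)^(1/4) = (0.396)^(1/4) = 0.793275.
T₂ = 1517 × 0.793275 = 1.20×10³ K.

T₂ ≈ 1.20×10³ K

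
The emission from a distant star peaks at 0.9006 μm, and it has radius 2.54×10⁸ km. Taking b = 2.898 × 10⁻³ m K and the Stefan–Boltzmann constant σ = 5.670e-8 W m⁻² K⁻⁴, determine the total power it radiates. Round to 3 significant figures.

Wien's law: T = b/λ_max = 2.898×10⁻³/9.006×10⁻⁷ = 3217.85 K.
Surface area A = 4πR² = 4π(2.54×10¹¹ m)² = 8.10732×10²³ m².
Then P = σAT⁴ = 5.670×10⁻⁸×8.10732×10²³×(3217.85)⁴ = 4.93×10³⁰ W.

P ≈ 4.93×10³⁰ W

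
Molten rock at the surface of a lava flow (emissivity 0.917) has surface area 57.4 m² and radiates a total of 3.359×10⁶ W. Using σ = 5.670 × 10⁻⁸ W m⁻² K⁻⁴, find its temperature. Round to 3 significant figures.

Area A = 57.4 m².
P = εσAT⁴ ⇒ T = (P/(εσA))^(1/4) = (3.359×10⁶/(0.917×5.670×10⁻⁸×57.4))^(1/4) = 1.03×10³ K.

T ≈ 1.03×10³ K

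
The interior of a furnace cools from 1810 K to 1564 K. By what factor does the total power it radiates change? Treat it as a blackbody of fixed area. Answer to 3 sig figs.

P ∝ T⁴, so P₂/P₁ = (T₂/T₁)⁴ = (1564/1810)⁴ = (0.864088)⁴ = 0.557.

P₂/P₁ ≈ 0.557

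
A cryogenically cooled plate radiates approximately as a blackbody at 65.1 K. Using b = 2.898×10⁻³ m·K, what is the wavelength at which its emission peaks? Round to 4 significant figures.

Wien's displacement law: λ_max = b/T = (2.898×10⁻³ m·K)/(65.1 K) = 4.4516×10⁻⁵ m.
That is 44.52 μm, in the infrared range.

λ_max ≈ 44.52 μm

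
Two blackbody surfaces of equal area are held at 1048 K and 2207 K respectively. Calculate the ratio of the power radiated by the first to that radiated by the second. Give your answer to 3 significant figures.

P₁/P₂ ≈ 0.0508

With equal areas, P₁/P₂ = (T₁/T₂)⁴ = (1048/2207)⁴ = 0.0508.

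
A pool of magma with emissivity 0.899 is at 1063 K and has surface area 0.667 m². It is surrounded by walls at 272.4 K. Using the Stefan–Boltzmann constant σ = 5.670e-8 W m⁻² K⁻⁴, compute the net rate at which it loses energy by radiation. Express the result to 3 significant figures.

Net loss ≈ 4.32×10⁴ W

Area A = 0.667 m².
Net radiated power P_net = εσA(T⁴ − T₀⁴) = 0.899×5.670×10⁻⁸×0.667×(1063⁴ − 272.4⁴).
T⁴ − T₀⁴ = 1.27683×10¹² − 5.50590×10⁹ = 1.27132×10¹² K⁴, so P_net = 4.32×10⁴ W.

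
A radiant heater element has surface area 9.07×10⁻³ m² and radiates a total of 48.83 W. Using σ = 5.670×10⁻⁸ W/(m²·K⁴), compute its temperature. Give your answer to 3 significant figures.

Area A = 9.07×10⁻³ m².
P = σAT⁴ ⇒ T = (P/(σA))^(1/4) = (48.83/(5.670×10⁻⁸×9.07×10⁻³))^(1/4) = 555 K.

T ≈ 555 K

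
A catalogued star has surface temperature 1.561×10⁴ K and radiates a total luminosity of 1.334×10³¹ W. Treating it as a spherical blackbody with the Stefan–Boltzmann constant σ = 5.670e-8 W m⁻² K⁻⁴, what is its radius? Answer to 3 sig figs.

L = 4πR²σT⁴ ⇒ R = √(L/(4πσT⁴)).
σT⁴ = 3.36662×10⁹ W/m², so R = √(1.334×10³¹/(4π×3.36662×10⁹)) = 1.78×10¹⁰ m.

R ≈ 1.78×10¹⁰ m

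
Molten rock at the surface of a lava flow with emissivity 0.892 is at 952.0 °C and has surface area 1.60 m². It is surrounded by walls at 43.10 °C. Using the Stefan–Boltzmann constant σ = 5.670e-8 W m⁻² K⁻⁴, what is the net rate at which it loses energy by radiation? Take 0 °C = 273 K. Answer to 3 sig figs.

Net loss ≈ 1.81×10⁵ W

T = 952.0 °C + 273 = 1225.0 K.
Surroundings: T = 43.10 °C + 273 = 316.10 K.
Area A = 1.60 m².
Net radiated power P_net = εσA(T⁴ − T₀⁴) = 0.892×5.670×10⁻⁸×1.60×(1225.0⁴ − 316.10⁴).
T⁴ − T₀⁴ = 2.25188×10¹² − 9.98385×10⁹ = 2.24190×10¹² K⁴, so P_net = 1.81×10⁵ W.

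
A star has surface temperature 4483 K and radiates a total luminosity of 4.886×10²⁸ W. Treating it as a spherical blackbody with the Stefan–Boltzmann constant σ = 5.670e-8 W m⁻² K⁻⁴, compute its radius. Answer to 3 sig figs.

R ≈ 1.30×10¹⁰ m

L = 4πR²σT⁴ ⇒ R = √(L/(4πσT⁴)).
σT⁴ = 2.29012×10⁷ W/m², so R = √(4.886×10²⁸/(4π×2.29012×10⁷)) = 1.30×10¹⁰ m.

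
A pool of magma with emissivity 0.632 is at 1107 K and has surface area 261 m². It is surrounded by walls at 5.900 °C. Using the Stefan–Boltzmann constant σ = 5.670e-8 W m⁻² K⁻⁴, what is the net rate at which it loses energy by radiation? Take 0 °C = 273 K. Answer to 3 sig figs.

Net loss ≈ 1.40×10⁷ W

Surroundings: T = 5.900 °C + 273 = 278.900 K.
Area A = 261 m².
Net radiated power P_net = εσA(T⁴ − T₀⁴) = 0.632×5.670×10⁻⁸×261×(1107⁴ − 278.900⁴).
T⁴ − T₀⁴ = 1.50173×10¹² − 6.05054×10⁹ = 1.49568×10¹² K⁴, so P_net = 1.40×10⁷ W.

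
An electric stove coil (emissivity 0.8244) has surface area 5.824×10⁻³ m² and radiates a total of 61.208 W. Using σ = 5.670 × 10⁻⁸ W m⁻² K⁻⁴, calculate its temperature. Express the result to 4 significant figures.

Area A = 5.824×10⁻³ m².
P = εσAT⁴ ⇒ T = (P/(εσA))^(1/4) = (61.208/(0.8244×5.670×10⁻⁸×5.824×10⁻³))^(1/4) = 688.6 K.

T ≈ 688.6 K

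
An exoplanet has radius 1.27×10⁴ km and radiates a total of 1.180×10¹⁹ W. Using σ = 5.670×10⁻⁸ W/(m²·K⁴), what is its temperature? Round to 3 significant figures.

T ≈ 566 K

Surface area A = 4πR² = 4π(1.27×10⁷ m)² = 2.02683×10¹⁵ m².
P = σAT⁴ ⇒ T = (P/(σA))^(1/4) = (1.180×10¹⁹/(5.670×10⁻⁸×2.02683×10¹⁵))^(1/4) = 566 K.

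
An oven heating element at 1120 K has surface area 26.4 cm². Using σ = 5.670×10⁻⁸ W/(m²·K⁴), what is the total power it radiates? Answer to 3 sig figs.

Area A = 26.4 cm² = 2.64×10⁻³ m².
P = σAT⁴ = 5.670×10⁻⁸ × 2.64×10⁻³ × (1120)⁴ = 236 W.

P ≈ 236 W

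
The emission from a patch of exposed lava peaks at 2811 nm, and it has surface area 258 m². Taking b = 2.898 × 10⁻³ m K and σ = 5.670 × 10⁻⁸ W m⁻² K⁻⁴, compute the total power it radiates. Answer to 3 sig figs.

P ≈ 1.65×10⁷ W

Wien's law: T = b/λ_max = 2.898×10⁻³/2.811×10⁻⁶ = 1030.95 K.
Area A = 258 m².
Then P = σAT⁴ = 5.670×10⁻⁸×258×(1030.95)⁴ = 1.65×10⁷ W.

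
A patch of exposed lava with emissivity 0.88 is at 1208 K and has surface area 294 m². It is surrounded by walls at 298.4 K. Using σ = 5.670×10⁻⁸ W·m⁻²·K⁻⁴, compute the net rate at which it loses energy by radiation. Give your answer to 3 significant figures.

Area A = 294 m².
Net radiated power P_net = εσA(T⁴ − T₀⁴) = 0.88×5.670×10⁻⁸×294×(1208⁴ − 298.4⁴).
T⁴ − T₀⁴ = 2.12945×10¹² − 7.92858×10⁹ = 2.12152×10¹² K⁴, so P_net = 3.11×10⁷ W.

Net loss ≈ 3.11×10⁷ W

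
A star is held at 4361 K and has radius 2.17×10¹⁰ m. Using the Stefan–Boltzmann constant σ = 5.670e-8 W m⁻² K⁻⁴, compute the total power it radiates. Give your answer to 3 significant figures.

P ≈ 1.21×10²⁹ W

Surface area A = 4πR² = 4π(2.17×10¹⁰ m)² = 5.91738×10²¹ m².
P = σAT⁴ = 5.670×10⁻⁸ × 5.91738×10²¹ × (4361)⁴ = 1.21×10²⁹ W.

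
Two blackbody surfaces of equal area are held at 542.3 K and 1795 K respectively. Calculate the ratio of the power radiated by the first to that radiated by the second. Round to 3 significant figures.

With equal areas, P₁/P₂ = (T₁/T₂)⁴ = (542.3/1795)⁴ = 8.33×10⁻³.

P₁/P₂ ≈ 8.33×10⁻³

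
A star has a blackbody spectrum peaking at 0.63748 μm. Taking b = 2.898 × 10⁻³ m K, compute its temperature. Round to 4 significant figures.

T ≈ 4546 K

Wien's law gives T = b/λ_max = (2.898×10⁻³ m·K)/(6.3748×10⁻⁷ m) = 4546 K.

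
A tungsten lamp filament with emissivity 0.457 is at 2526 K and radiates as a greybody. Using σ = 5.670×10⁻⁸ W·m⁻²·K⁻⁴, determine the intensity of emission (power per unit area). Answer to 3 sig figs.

I ≈ 1.05×10⁶ W/m²

Stefan–Boltzmann: I = εσT⁴ = 0.457 × 5.670×10⁻⁸ × (2526)⁴ = 1.05×10⁶ W/m².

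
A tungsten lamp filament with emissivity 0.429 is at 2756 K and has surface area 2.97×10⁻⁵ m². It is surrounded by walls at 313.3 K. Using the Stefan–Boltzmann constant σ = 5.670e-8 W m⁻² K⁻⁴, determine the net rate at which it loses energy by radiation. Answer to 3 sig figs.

Net loss ≈ 41.7 W

Area A = 2.97×10⁻⁵ m².
Net radiated power P_net = εσA(T⁴ − T₀⁴) = 0.429×5.670×10⁻⁸×2.97×10⁻⁵×(2756⁴ − 313.3⁴).
T⁴ − T₀⁴ = 5.76922×10¹³ − 9.63478×10⁹ = 5.76826×10¹³ K⁴, so P_net = 41.7 W.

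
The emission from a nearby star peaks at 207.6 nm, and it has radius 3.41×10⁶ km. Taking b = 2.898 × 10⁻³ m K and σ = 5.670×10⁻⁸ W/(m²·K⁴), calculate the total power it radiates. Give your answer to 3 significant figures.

P ≈ 3.15×10²⁹ W

Wien's law: T = b/λ_max = 2.898×10⁻³/2.076×10⁻⁷ = 13959.5 K.
Surface area A = 4πR² = 4π(3.41×10⁹ m)² = 1.46123×10²⁰ m².
Then P = σAT⁴ = 5.670×10⁻⁸×1.46123×10²⁰×(13959.5)⁴ = 3.15×10²⁹ W.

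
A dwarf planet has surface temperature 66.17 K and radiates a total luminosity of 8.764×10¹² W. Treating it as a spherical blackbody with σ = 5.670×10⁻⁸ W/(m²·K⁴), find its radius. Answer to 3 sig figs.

L = 4πR²σT⁴ ⇒ R = √(L/(4πσT⁴)).
σT⁴ = 1.08700 W/m², so R = √(8.764×10¹²/(4π×1.08700)) = 8.01×10⁵ m.

R ≈ 8.01×10⁵ m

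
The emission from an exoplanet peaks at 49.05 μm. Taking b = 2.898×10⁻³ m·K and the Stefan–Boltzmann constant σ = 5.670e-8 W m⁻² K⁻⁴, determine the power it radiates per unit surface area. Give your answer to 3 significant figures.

Wien's law: T = b/λ_max = 2.898×10⁻³/4.905×10⁻⁵ = 59.0826 K.
Then I = σT⁴ = 5.670×10⁻⁸×(59.0826)⁴ = 0.691 W/m².

I ≈ 0.691 W/m²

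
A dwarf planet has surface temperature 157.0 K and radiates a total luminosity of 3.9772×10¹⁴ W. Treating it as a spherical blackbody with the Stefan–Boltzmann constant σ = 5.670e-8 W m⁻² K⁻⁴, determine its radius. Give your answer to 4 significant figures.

R ≈ 9.585×10⁵ m

L = 4πR²σT⁴ ⇒ R = √(L/(4πσT⁴)).
σT⁴ = 34.4494 W/m², so R = √(3.9772×10¹⁴/(4π×34.4494)) = 9.585×10⁵ m.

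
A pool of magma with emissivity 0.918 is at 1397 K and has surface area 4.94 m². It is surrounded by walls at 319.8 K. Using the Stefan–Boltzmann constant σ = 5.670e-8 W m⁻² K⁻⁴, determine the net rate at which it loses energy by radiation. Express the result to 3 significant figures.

Net loss ≈ 9.77×10⁵ W

Area A = 4.94 m².
Net radiated power P_net = εσA(T⁴ − T₀⁴) = 0.918×5.670×10⁻⁸×4.94×(1397⁴ − 319.8⁴).
T⁴ − T₀⁴ = 3.80878×10¹² − 1.04596×10¹⁰ = 3.79832×10¹² K⁴, so P_net = 9.77×10⁵ W.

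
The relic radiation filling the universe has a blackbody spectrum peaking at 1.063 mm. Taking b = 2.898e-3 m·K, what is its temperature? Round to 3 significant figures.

T ≈ 2.73 K

Wien's law gives T = b/λ_max = (2.898×10⁻³ m·K)/(1.063×10⁻³ m) = 2.73 K.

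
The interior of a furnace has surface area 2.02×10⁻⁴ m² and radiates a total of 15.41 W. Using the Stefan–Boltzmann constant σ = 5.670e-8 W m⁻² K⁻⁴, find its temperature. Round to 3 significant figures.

T ≈ 1.08×10³ K

Area A = 2.02×10⁻⁴ m².
P = σAT⁴ ⇒ T = (P/(σA))^(1/4) = (15.41/(5.670×10⁻⁸×2.02×10⁻⁴))^(1/4) = 1.08×10³ K.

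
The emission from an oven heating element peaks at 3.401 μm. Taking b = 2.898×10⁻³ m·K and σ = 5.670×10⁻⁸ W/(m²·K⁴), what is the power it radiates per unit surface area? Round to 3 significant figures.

Wien's law: T = b/λ_max = 2.898×10⁻³/3.401×10⁻⁶ = 852.102 K.
Then I = σT⁴ = 5.670×10⁻⁸×(852.102)⁴ = 2.99×10⁴ W/m².

I ≈ 2.99×10⁴ W/m²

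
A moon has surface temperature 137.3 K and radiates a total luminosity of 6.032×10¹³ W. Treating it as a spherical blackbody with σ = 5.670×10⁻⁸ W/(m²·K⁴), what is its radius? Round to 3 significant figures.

L = 4πR²σT⁴ ⇒ R = √(L/(4πσT⁴)).
σT⁴ = 20.1495 W/m², so R = √(6.032×10¹³/(4π×20.1495)) = 4.88×10⁵ m.

R ≈ 4.88×10⁵ m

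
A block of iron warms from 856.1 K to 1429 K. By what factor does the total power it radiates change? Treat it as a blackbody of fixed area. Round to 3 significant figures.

P₂/P₁ ≈ 7.76

P ∝ T⁴, so P₂/P₁ = (T₂/T₁)⁴ = (1429/856.1)⁴ = (1.66920)⁴ = 7.76.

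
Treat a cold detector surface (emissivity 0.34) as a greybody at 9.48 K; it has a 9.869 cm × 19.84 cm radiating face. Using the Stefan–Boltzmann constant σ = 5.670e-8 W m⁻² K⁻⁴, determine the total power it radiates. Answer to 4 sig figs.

P ≈ 3.049×10⁻⁶ W

Area A = 0.09869 × 0.1984 = 0.0195801 m².
P = εσAT⁴ = 0.34 × 5.670×10⁻⁸ × 0.0195801 × (9.48)⁴ = 3.049×10⁻⁶ W.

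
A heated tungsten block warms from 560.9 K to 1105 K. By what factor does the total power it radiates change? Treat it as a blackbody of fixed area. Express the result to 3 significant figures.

P₂/P₁ ≈ 15.1

P ∝ T⁴, so P₂/P₁ = (T₂/T₁)⁴ = (1105/560.9)⁴ = (1.97005)⁴ = 15.1.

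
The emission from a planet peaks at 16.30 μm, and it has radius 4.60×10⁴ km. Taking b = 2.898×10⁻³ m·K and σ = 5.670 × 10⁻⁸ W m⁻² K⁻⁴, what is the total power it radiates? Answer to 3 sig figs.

Wien's law: T = b/λ_max = 2.898×10⁻³/1.630×10⁻⁵ = 177.791 K.
Surface area A = 4πR² = 4π(4.60×10⁷ m)² = 2.65904×10¹⁶ m².
Then P = σAT⁴ = 5.670×10⁻⁸×2.65904×10¹⁶×(177.791)⁴ = 1.51×10¹⁸ W.

P ≈ 1.51×10¹⁸ W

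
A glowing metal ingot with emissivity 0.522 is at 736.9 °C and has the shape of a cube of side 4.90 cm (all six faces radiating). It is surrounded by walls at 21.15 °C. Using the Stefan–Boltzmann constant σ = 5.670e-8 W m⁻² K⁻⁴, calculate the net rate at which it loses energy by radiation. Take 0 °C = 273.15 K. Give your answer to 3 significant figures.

T = 736.9 °C + 273.15 = 1010.05 K.
Surroundings: T = 21.15 °C + 273.15 = 294.30 K.
Area A = 6s² = 6×(0.0490 m)² = 0.014406 m².
Net radiated power P_net = εσA(T⁴ − T₀⁴) = 0.522×5.670×10⁻⁸×0.014406×(1010.05⁴ − 294.30⁴).
T⁴ − T₀⁴ = 1.04081×10¹² − 7.50172×10⁹ = 1.03331×10¹² K⁴, so P_net = 441 W.

Net loss ≈ 441 W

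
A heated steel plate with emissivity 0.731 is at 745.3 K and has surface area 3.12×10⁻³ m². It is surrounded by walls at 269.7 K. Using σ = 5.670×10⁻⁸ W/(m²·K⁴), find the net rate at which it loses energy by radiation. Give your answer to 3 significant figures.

Net loss ≈ 39.2 W

Area A = 3.12×10⁻³ m².
Net radiated power P_net = εσA(T⁴ − T₀⁴) = 0.731×5.670×10⁻⁸×3.12×10⁻³×(745.3⁴ − 269.7⁴).
T⁴ − T₀⁴ = 3.08549×10¹¹ − 5.29083×10⁹ = 3.03258×10¹¹ K⁴, so P_net = 39.2 W.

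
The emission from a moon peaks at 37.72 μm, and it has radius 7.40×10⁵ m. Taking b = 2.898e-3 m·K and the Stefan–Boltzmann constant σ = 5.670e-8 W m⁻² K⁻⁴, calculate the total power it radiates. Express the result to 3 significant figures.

P ≈ 1.36×10¹³ W

Wien's law: T = b/λ_max = 2.898×10⁻³/3.772×10⁻⁵ = 76.8293 K.
Surface area A = 4πR² = 4π(7.40×10⁵ m)² = 6.88134×10¹² m².
Then P = σAT⁴ = 5.670×10⁻⁸×6.88134×10¹²×(76.8293)⁴ = 1.36×10¹³ W.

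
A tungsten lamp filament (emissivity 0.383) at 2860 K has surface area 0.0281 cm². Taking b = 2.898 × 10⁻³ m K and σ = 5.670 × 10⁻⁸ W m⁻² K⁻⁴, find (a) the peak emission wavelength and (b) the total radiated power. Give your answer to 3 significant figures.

λ_max ≈ 1.01×10³ nm; P ≈ 4.08 W

(a) λ_max = b/T = 2.898×10⁻³/2860 = 1.013×10⁻⁶ m = 1.01×10³ nm.
Area A = 0.0281 cm² = 2.81×10⁻⁶ m².
(b) P = εσAT⁴ = 0.383×5.670×10⁻⁸×2.81×10⁻⁶×(2860)⁴ = 4.08 W.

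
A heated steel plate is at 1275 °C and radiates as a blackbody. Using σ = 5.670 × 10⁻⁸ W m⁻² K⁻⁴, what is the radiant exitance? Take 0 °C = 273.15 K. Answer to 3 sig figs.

I ≈ 3.26×10⁵ W/m²

T = 1275 °C + 273.15 = 1548.15 K.
Stefan–Boltzmann: I = σT⁴ = 5.670×10⁻⁸ × (1548.15)⁴ = 3.26×10⁵ W/m².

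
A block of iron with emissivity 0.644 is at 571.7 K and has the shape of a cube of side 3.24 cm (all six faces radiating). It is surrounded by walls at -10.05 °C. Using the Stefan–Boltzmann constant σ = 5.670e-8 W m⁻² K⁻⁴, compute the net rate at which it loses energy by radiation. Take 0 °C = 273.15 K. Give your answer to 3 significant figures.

Surroundings: T = -10.05 °C + 273.15 = 263.10 K.
Area A = 6s² = 6×(0.0324 m)² = 6.29856×10⁻³ m².
Net radiated power P_net = εσA(T⁴ − T₀⁴) = 0.644×5.670×10⁻⁸×6.29856×10⁻³×(571.7⁴ − 263.10⁴).
T⁴ − T₀⁴ = 1.06825×10¹¹ − 4.79163×10⁹ = 1.02033×10¹¹ K⁴, so P_net = 23.5 W.

Net loss ≈ 23.5 W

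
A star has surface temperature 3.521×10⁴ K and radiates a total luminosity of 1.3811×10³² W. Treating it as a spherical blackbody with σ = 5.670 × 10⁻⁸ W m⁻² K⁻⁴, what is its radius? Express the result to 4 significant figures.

R ≈ 1.123×10¹⁰ m

L = 4πR²σT⁴ ⇒ R = √(L/(4πσT⁴)).
σT⁴ = 8.71459×10¹⁰ W/m², so R = √(1.3811×10³²/(4π×8.71459×10¹⁰)) = 1.123×10¹⁰ m.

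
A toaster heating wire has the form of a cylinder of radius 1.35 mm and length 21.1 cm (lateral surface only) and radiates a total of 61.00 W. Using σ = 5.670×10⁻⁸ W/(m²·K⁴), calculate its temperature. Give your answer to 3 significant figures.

T ≈ 881 K

Lateral area A = 2πrL = 2π×1.35×10⁻³×0.211 = 1.78977×10⁻³ m².
P = σAT⁴ ⇒ T = (P/(σA))^(1/4) = (61.00/(5.670×10⁻⁸×1.78977×10⁻³))^(1/4) = 881 K.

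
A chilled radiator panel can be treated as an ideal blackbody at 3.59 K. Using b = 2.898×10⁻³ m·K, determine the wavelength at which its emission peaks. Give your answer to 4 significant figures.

Wien's displacement law: λ_max = b/T = (2.898×10⁻³ m·K)/(3.59 K) = 8.0724×10⁻⁴ m.
That is 0.8072 mm, in the infrared range.

λ_max ≈ 0.8072 mm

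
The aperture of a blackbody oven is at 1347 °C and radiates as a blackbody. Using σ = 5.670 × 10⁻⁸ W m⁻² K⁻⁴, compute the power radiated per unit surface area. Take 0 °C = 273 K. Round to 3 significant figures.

I ≈ 3.91×10⁵ W/m²

T = 1347 °C + 273 = 1620 K.
Stefan–Boltzmann: I = σT⁴ = 5.670×10⁻⁸ × (1620)⁴ = 3.91×10⁵ W/m².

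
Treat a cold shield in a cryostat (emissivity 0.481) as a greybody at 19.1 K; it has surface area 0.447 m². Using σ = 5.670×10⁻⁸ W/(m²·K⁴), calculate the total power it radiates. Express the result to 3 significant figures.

Area A = 0.447 m².
P = εσAT⁴ = 0.481 × 5.670×10⁻⁸ × 0.447 × (19.1)⁴ = 1.62×10⁻³ W.

P ≈ 1.62×10⁻³ W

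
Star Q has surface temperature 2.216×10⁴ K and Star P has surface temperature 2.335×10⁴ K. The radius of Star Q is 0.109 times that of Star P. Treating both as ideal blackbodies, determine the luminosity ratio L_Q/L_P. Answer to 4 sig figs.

L ∝ R²T⁴, so L_Q/L_P = (R_Q/R_P)²(T_Q/T_P)⁴ = (0.109)² × (2.216×10⁴/2.335×10⁴)⁴ = 0.011881 × 0.811207 = 9.638×10⁻³.

L_Q/L_P ≈ 9.638×10⁻³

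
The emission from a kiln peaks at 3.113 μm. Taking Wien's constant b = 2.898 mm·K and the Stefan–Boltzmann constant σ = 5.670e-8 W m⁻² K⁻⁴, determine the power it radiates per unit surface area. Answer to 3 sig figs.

Wien's law: T = b/λ_max = 2.898×10⁻³/3.113×10⁻⁶ = 930.935 K.
Then I = σT⁴ = 5.670×10⁻⁸×(930.935)⁴ = 4.26×10⁴ W/m².

I ≈ 4.26×10⁴ W/m²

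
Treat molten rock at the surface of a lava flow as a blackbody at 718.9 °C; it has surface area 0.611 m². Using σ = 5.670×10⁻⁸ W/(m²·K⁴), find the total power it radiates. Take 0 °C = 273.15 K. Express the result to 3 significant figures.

T = 718.9 °C + 273.15 = 992.05 K.
Area A = 0.611 m².
P = σAT⁴ = 5.670×10⁻⁸ × 0.611 × (992.05)⁴ = 3.36×10⁴ W.

P ≈ 3.36×10⁴ W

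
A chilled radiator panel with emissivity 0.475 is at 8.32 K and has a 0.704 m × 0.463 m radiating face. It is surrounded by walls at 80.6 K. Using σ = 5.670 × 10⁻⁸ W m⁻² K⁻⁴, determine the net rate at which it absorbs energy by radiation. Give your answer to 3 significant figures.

Net gain ≈ 0.370 W

Area A = 0.704 × 0.463 = 0.325952 m².
Net radiated power P_net = εσA(T⁴ − T₀⁴) = 0.475×5.670×10⁻⁸×0.325952×(8.32⁴ − 80.6⁴).
T⁴ − T₀⁴ = 4791.74 − 4.22027×10⁷ = -4.21979×10⁷ K⁴, so P_net = -0.370 W — negative, meaning a net gain of 0.370 W.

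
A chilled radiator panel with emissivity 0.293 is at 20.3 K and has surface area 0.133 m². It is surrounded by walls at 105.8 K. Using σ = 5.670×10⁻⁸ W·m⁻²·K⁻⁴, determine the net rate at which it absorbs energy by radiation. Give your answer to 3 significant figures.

Net gain ≈ 0.276 W

Area A = 0.133 m².
Net radiated power P_net = εσA(T⁴ − T₀⁴) = 0.293×5.670×10⁻⁸×0.133×(20.3⁴ − 105.8⁴).
T⁴ − T₀⁴ = 1.69818×10⁵ − 1.25298×10⁸ = -1.25128×10⁸ K⁴, so P_net = -0.276 W — negative, meaning a net gain of 0.276 W.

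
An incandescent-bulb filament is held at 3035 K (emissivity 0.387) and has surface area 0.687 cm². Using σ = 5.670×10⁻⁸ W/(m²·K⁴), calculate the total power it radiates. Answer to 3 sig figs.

Area A = 0.687 cm² = 6.87×10⁻⁵ m².
P = εσAT⁴ = 0.387 × 5.670×10⁻⁸ × 6.87×10⁻⁵ × (3035)⁴ = 128 W.

P ≈ 128 W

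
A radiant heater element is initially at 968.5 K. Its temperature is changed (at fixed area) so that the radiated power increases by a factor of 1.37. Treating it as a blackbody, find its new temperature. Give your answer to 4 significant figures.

T₂ ≈ 1048 K

P ∝ T⁴, so T₂/T₁ = (P₂/P₁)^(1/4) = (1.37)^(1/4) = 1.08188.
T₂ = 968.5 × 1.08188 = 1048 K.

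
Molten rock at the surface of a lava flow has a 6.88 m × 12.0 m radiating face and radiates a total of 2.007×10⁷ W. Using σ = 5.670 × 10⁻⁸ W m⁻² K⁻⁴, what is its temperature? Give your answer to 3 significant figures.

T ≈ 1.44×10³ K

Area A = 6.88 × 12.0 = 82.56 m².
P = σAT⁴ ⇒ T = (P/(σA))^(1/4) = (2.007×10⁷/(5.670×10⁻⁸×82.56))^(1/4) = 1.44×10³ K.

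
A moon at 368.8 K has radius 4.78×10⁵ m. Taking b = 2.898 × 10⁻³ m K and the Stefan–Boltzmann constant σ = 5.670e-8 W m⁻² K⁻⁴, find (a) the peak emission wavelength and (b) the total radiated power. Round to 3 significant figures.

(a) λ_max = b/T = 2.898×10⁻³/368.8 = 7.858×10⁻⁶ m = 7.86 μm.
Surface area A = 4πR² = 4π(4.78×10⁵ m)² = 2.87121×10¹² m².
(b) P = σAT⁴ = 5.670×10⁻⁸×2.87121×10¹²×(368.8)⁴ = 3.01×10¹⁵ W.

λ_max ≈ 7.86 μm; P ≈ 3.01×10¹⁵ W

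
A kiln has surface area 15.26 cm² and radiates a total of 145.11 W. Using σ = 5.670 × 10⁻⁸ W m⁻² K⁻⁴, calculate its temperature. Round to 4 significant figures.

Area A = 15.26 cm² = 1.526×10⁻³ m².
P = σAT⁴ ⇒ T = (P/(σA))^(1/4) = (145.11/(5.670×10⁻⁸×1.526×10⁻³))^(1/4) = 1138 K.

T ≈ 1138 K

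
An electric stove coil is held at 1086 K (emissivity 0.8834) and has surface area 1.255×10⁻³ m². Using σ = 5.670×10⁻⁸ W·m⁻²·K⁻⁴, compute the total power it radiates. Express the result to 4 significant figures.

Area A = 1.255×10⁻³ m².
P = εσAT⁴ = 0.8834 × 5.670×10⁻⁸ × 1.255×10⁻³ × (1086)⁴ = 87.44 W.

P ≈ 87.44 W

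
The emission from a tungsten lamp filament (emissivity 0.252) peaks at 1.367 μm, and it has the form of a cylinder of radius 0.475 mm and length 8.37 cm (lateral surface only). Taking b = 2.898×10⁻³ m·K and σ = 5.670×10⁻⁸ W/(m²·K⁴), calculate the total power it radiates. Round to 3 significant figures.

Wien's law: T = b/λ_max = 2.898×10⁻³/1.367×10⁻⁶ = 2119.97 K.
Lateral area A = 2πrL = 2π×4.75×10⁻⁴×0.0837 = 2.49804×10⁻⁴ m².
Then P = εσAT⁴ = 0.252×5.670×10⁻⁸×2.49804×10⁻⁴×(2119.97)⁴ = 72.1 W.

P ≈ 72.1 W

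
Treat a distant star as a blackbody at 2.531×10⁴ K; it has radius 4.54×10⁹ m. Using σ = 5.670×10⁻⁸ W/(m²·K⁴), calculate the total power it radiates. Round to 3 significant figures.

Surface area A = 4πR² = 4π(4.54×10⁹ m)² = 2.59013×10²⁰ m².
P = σAT⁴ = 5.670×10⁻⁸ × 2.59013×10²⁰ × (2.531×10⁴)⁴ = 6.03×10³⁰ W.

P ≈ 6.03×10³⁰ W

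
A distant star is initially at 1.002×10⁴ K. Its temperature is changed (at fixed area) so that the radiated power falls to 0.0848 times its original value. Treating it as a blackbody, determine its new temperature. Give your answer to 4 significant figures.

P ∝ T⁴, so T₂/T₁ = (P₂/P₁)^(1/4) = (0.0848)^(1/4) = 0.539634.
T₂ = 1.002×10⁴ × 0.539634 = 5407 K.

T₂ ≈ 5407 K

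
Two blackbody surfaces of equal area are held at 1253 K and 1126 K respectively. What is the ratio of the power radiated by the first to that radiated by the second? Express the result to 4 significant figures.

P₁/P₂ ≈ 1.533

With equal areas, P₁/P₂ = (T₁/T₂)⁴ = (1253/1126)⁴ = 1.533.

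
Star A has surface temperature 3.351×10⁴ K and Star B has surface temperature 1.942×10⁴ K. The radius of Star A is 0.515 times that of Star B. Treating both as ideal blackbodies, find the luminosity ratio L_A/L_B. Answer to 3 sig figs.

L ∝ R²T⁴, so L_A/L_B = (R_A/R_B)²(T_A/T_B)⁴ = (0.515)² × (3.351×10⁴/1.942×10⁴)⁴ = 0.265225 × 8.86545 = 2.35.

L_A/L_B ≈ 2.35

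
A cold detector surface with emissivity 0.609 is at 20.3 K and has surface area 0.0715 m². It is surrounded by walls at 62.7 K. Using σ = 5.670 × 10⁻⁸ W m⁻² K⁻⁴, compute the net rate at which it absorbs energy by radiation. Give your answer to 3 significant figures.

Area A = 0.0715 m².
Net radiated power P_net = εσA(T⁴ − T₀⁴) = 0.609×5.670×10⁻⁸×0.0715×(20.3⁴ − 62.7⁴).
T⁴ − T₀⁴ = 1.69818×10⁵ − 1.54550×10⁷ = -1.52852×10⁷ K⁴, so P_net = -0.0377 W — negative, meaning a net gain of 0.0377 W.

Net gain ≈ 0.0377 W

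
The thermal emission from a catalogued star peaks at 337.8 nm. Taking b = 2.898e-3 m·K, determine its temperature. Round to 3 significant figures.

T ≈ 8.58×10³ K

Wien's law gives T = b/λ_max = (2.898×10⁻³ m·K)/(3.378×10⁻⁷ m) = 8.58×10³ K.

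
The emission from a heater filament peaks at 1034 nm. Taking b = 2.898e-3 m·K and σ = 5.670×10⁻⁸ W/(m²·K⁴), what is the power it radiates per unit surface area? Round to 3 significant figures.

Wien's law: T = b/λ_max = 2.898×10⁻³/1.034×10⁻⁶ = 2802.71 K.
Then I = σT⁴ = 5.670×10⁻⁸×(2802.71)⁴ = 3.50×10⁶ W/m².

I ≈ 3.50×10⁶ W/m²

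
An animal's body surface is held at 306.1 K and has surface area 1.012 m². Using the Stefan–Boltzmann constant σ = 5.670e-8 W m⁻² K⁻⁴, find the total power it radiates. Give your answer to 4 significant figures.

P ≈ 503.8 W

Area A = 1.012 m².
P = σAT⁴ = 5.670×10⁻⁸ × 1.012 × (306.1)⁴ = 503.8 W.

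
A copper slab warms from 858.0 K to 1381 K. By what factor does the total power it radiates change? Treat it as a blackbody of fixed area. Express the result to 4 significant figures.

P ∝ T⁴, so P₂/P₁ = (T₂/T₁)⁴ = (1381/858.0)⁴ = (1.60956)⁴ = 6.712.

P₂/P₁ ≈ 6.712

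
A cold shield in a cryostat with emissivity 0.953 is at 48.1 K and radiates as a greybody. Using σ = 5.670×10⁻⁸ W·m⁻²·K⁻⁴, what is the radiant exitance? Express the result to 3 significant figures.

Stefan–Boltzmann: I = εσT⁴ = 0.953 × 5.670×10⁻⁸ × (48.1)⁴ = 0.289 W/m².

I ≈ 0.289 W/m²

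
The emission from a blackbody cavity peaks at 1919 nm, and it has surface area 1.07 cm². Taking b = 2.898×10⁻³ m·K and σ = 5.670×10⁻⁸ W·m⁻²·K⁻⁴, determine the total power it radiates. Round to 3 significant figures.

Wien's law: T = b/λ_max = 2.898×10⁻³/1.919×10⁻⁶ = 1510.16 K.
Area A = 1.07 cm² = 1.07×10⁻⁴ m².
Then P = σAT⁴ = 5.670×10⁻⁸×1.07×10⁻⁴×(1510.16)⁴ = 31.6 W.

P ≈ 31.6 W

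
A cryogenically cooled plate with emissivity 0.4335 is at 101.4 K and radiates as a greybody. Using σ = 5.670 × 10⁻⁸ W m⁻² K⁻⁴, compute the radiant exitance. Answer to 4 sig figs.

I ≈ 2.599 W/m²

Stefan–Boltzmann: I = εσT⁴ = 0.4335 × 5.670×10⁻⁸ × (101.4)⁴ = 2.599 W/m².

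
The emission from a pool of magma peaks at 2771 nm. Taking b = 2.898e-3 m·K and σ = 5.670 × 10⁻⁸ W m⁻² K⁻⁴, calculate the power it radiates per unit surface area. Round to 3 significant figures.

I ≈ 6.78×10⁴ W/m²

Wien's law: T = b/λ_max = 2.898×10⁻³/2.771×10⁻⁶ = 1045.83 K.
Then I = σT⁴ = 5.670×10⁻⁸×(1045.83)⁴ = 6.78×10⁴ W/m².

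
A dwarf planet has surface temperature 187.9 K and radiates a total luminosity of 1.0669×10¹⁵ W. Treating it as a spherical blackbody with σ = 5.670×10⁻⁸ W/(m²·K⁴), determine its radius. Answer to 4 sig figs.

L = 4πR²σT⁴ ⇒ R = √(L/(4πσT⁴)).
σT⁴ = 70.6790 W/m², so R = √(1.0669×10¹⁵/(4π×70.6790)) = 1.096×10⁶ m.

R ≈ 1.096×10⁶ m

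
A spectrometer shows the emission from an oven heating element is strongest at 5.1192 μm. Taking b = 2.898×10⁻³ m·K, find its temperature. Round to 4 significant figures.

Wien's law gives T = b/λ_max = (2.898×10⁻³ m·K)/(5.1192×10⁻⁶ m) = 566.1 K.

T ≈ 566.1 K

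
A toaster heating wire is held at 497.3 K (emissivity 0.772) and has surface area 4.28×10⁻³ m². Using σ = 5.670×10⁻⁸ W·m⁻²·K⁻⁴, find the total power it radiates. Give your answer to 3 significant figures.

Area A = 4.28×10⁻³ m².
P = εσAT⁴ = 0.772 × 5.670×10⁻⁸ × 4.28×10⁻³ × (497.3)⁴ = 11.5 W.

P ≈ 11.5 W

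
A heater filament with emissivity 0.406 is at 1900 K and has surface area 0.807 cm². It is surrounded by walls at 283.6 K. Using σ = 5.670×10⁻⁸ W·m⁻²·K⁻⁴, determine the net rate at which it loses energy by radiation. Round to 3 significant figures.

Area A = 0.807 cm² = 8.07×10⁻⁵ m².
Net radiated power P_net = εσA(T⁴ − T₀⁴) = 0.406×5.670×10⁻⁸×8.07×10⁻⁵×(1900⁴ − 283.6⁴).
T⁴ − T₀⁴ = 1.30321×10¹³ − 6.46882×10⁹ = 1.30256×10¹³ K⁴, so P_net = 24.2 W.

Net loss ≈ 24.2 W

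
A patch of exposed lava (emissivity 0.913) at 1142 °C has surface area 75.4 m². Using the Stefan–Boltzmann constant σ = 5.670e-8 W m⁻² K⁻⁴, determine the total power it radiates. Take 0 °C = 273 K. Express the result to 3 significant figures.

T = 1142 °C + 273 = 1415 K.
Area A = 75.4 m².
P = εσAT⁴ = 0.913 × 5.670×10⁻⁸ × 75.4 × (1415)⁴ = 1.56×10⁷ W.

P ≈ 1.56×10⁷ W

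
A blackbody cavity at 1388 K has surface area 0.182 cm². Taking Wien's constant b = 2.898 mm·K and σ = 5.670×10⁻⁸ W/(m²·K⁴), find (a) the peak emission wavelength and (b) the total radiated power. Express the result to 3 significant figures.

λ_max ≈ 2.09 μm; P ≈ 3.83 W

(a) λ_max = b/T = 2.898×10⁻³/1388 = 2.088×10⁻⁶ m = 2.09 μm.
Area A = 0.182 cm² = 1.82×10⁻⁵ m².
(b) P = σAT⁴ = 5.670×10⁻⁸×1.82×10⁻⁵×(1388)⁴ = 3.83 W.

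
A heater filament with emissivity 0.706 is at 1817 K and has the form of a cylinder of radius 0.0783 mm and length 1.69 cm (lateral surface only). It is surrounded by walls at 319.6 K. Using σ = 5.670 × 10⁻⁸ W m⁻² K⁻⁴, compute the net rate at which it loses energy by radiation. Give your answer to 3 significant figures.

Lateral area A = 2πrL = 2π×7.83×10⁻⁵×0.0169 = 8.31435×10⁻⁶ m².
Net radiated power P_net = εσA(T⁴ − T₀⁴) = 0.706×5.670×10⁻⁸×8.31435×10⁻⁶×(1817⁴ − 319.6⁴).
T⁴ − T₀⁴ = 1.08998×10¹³ − 1.04334×10¹⁰ = 1.08894×10¹³ K⁴, so P_net = 3.62 W.

Net loss ≈ 3.62 W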